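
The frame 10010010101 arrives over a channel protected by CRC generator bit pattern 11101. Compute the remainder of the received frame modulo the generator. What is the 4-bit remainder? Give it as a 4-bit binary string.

Modulo-2 division of 10010010101 by 11101:
  pos 0: 10010 XOR 11101 = 01111
  pos 1: 11110 XOR 11101 = 00011
  pos 4: 11101 XOR 11101 = 00000
Remainder = 0001 (nonzero — an error is detected).

0001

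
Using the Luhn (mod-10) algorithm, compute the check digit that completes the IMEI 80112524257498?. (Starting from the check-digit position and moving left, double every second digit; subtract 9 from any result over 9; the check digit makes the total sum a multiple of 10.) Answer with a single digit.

Partial digits right→left: 8 9 4 7 5 2 4 2 5 2 1 1 0 8
Double every second digit counting from the check-digit position (so the 1st, 3rd, 5th, ... of the partial from the right).
  doubled (with −9 where >9): 7 8 1 8 1 2 0 → sum 27
  kept as-is: 9 7 2 2 2 1 8 → sum 31
Total = 27 + 31 = 58.
Check digit = (10 − (58 mod 10)) mod 10 = 2.

2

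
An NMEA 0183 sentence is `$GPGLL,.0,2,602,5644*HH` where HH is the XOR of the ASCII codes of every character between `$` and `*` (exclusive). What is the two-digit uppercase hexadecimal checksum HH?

4B

XOR the ASCII codes of the payload characters:
  'G' = 0x47 → acc = 0x47
  'P' = 0x50 → acc = 0x17
  'G' = 0x47 → acc = 0x50
  'L' = 0x4C → acc = 0x1C
  'L' = 0x4C → acc = 0x50
  ',' = 0x2C → acc = 0x7C
  '.' = 0x2E → acc = 0x52
  '0' = 0x30 → acc = 0x62
  ',' = 0x2C → acc = 0x4E
  '2' = 0x32 → acc = 0x7C
  ',' = 0x2C → acc = 0x50
  '6' = 0x36 → acc = 0x66
  '0' = 0x30 → acc = 0x56
  '2' = 0x32 → acc = 0x64
  ',' = 0x2C → acc = 0x48
  '5' = 0x35 → acc = 0x7D
  '6' = 0x36 → acc = 0x4B
  '4' = 0x34 → acc = 0x7F
  '4' = 0x34 → acc = 0x4B
Checksum = 0x4B.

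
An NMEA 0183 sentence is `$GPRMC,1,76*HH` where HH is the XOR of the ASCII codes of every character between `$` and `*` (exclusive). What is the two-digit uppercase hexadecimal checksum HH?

7B

XOR the ASCII codes of the payload characters:
  'G' = 0x47 → acc = 0x47
  'P' = 0x50 → acc = 0x17
  'R' = 0x52 → acc = 0x45
  'M' = 0x4D → acc = 0x08
  'C' = 0x43 → acc = 0x4B
  ',' = 0x2C → acc = 0x67
  '1' = 0x31 → acc = 0x56
  ',' = 0x2C → acc = 0x7A
  '7' = 0x37 → acc = 0x4D
  '6' = 0x36 → acc = 0x7B
Checksum = 0x7B.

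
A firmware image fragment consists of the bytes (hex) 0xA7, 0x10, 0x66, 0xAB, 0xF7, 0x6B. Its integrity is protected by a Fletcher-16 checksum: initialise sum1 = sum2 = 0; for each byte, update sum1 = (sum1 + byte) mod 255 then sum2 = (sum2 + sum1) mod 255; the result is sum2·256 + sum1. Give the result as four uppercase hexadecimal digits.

362D

Running sums (mod 255):
  after byte 0 (0xA7): sum1=167, sum2=167
  after byte 1 (0x10): sum1=183, sum2=95
  after byte 2 (0x66): sum1=30, sum2=125
  after byte 3 (0xAB): sum1=201, sum2=71
  after byte 4 (0xF7): sum1=193, sum2=9
  after byte 5 (0x6B): sum1=45, sum2=54
Checksum = sum2·256 + sum1 = 54·256 + 45 = 13869 = 0x362D.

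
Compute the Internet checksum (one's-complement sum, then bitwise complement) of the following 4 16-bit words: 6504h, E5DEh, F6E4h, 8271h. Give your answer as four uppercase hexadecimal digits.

One's-complement addition (fold any carry out of bit 15 back into bit 0):
  0x6504 + 0xE5DE = 0x14AE2 → wrap carry → 0x4AE3
  0x4AE3 + 0xF6E4 = 0x141C7 → wrap carry → 0x41C8
  0x41C8 + 0x8271 = 0x0C439
One's-complement sum = 0xC439.
Checksum = ~0xC439 & 0xFFFF = 0x3BC6.

3BC6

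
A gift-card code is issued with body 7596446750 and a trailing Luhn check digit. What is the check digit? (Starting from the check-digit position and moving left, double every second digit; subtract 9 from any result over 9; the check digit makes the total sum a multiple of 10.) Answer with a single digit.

Partial digits right→left: 0 5 7 6 4 4 6 9 5 7
Double every second digit counting from the check-digit position (so the 1st, 3rd, 5th, ... of the partial from the right).
  doubled (with −9 where >9): 0 5 8 3 1 → sum 17
  kept as-is: 5 6 4 9 7 → sum 31
Total = 17 + 31 = 48.
Check digit = (10 − (48 mod 10)) mod 10 = 2.

2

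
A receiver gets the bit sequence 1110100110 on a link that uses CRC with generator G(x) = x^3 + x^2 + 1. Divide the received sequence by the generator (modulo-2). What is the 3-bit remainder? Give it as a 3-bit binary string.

010

Modulo-2 division of 1110100110 by 1101:
  pos 0: 1110 XOR 1101 = 0011
  pos 2: 1110 XOR 1101 = 0011
  pos 4: 1101 XOR 1101 = 0000
Remainder = 010 (nonzero — an error is detected).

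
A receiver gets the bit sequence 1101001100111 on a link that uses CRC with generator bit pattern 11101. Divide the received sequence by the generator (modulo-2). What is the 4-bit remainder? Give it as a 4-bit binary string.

Modulo-2 division of 1101001100111 by 11101:
  pos 0: 11010 XOR 11101 = 00111
  pos 2: 11101 XOR 11101 = 00000
  pos 7: 10011 XOR 11101 = 01110
  pos 8: 11101 XOR 11101 = 00000
Remainder = 0000 (zero — the frame passes the CRC check).

0000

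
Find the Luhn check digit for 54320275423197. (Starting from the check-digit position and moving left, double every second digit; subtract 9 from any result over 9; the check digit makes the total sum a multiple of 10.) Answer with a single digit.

Partial digits right→left: 7 9 1 3 2 4 5 7 2 0 2 3 4 5
Double every second digit counting from the check-digit position (so the 1st, 3rd, 5th, ... of the partial from the right).
  doubled (with −9 where >9): 5 2 4 1 4 4 8 → sum 28
  kept as-is: 9 3 4 7 0 3 5 → sum 31
Total = 28 + 31 = 59.
Check digit = (10 − (59 mod 10)) mod 10 = 1.

1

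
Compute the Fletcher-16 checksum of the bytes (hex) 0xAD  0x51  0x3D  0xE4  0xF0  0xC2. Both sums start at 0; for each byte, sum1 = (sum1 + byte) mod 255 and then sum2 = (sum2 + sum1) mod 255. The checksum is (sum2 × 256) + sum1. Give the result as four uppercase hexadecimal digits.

F0D4

Running sums (mod 255):
  after byte 0 (0xAD): sum1=173, sum2=173
  after byte 1 (0x51): sum1=254, sum2=172
  after byte 2 (0x3D): sum1=60, sum2=232
  after byte 3 (0xE4): sum1=33, sum2=10
  after byte 4 (0xF0): sum1=18, sum2=28
  after byte 5 (0xC2): sum1=212, sum2=240
Checksum = sum2·256 + sum1 = 240·256 + 212 = 61652 = 0xF0D4.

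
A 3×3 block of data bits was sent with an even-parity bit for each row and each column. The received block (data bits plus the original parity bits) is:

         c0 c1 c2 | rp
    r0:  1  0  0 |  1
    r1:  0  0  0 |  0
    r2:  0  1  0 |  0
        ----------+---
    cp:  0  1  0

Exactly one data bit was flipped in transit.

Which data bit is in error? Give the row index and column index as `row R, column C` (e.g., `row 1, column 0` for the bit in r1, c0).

row 2, column 0

Recompute each row's even parity and compare to rp:
  r0: data parity 1, sent rp 1 → ok
  r1: data parity 0, sent rp 0 → ok
  r2: data parity 1, sent rp 0 → mismatch
Recompute each column's even parity and compare to cp:
  c0: data parity 1, sent cp 0 → mismatch
  c1: data parity 1, sent cp 1 → ok
  c2: data parity 0, sent cp 0 → ok
Exactly one row (r2) and one column (c0) fail → the flipped bit is at their intersection.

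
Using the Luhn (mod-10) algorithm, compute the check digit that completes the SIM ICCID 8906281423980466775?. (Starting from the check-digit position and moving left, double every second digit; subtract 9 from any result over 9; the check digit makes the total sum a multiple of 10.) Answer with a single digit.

Partial digits right→left: 5 7 7 6 6 4 0 8 9 3 2 4 1 8 2 6 0 9 8
Double every second digit counting from the check-digit position (so the 1st, 3rd, 5th, ... of the partial from the right).
  doubled (with −9 where >9): 1 5 3 0 9 4 2 4 0 7 → sum 35
  kept as-is: 7 6 4 8 3 4 8 6 9 → sum 55
Total = 35 + 55 = 90.
Check digit = (10 − (90 mod 10)) mod 10 = 0.

0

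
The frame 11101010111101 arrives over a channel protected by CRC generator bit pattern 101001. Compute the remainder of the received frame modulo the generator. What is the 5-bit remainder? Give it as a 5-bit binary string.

Modulo-2 division of 11101010111101 by 101001:
  pos 0: 111010 XOR 101001 = 010011
  pos 1: 100111 XOR 101001 = 001110
  pos 3: 111001 XOR 101001 = 010000
  pos 4: 100001 XOR 101001 = 001000
  pos 6: 100011 XOR 101001 = 001010
  pos 8: 101001 XOR 101001 = 000000
Remainder = 00000 (zero — the frame passes the CRC check).

00000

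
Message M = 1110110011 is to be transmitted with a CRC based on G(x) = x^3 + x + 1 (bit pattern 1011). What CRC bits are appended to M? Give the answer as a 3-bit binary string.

100

Append 3 zeros: 1110110011000. Divide by 1011 (XOR where the leading bit is 1):
  pos 0: 1110 XOR 1011 = 0101
  pos 1: 1011 XOR 1011 = 0000
  pos 5: 1001 XOR 1011 = 0010
  pos 7: 1010 XOR 1011 = 0001
Remainder (last 3 bits) = 100. This is the CRC / FCS.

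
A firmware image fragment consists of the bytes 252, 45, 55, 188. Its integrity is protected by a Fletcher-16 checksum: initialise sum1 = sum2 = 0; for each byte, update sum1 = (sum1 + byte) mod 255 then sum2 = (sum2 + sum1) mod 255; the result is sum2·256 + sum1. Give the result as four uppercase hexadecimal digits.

Running sums (mod 255):
  after byte 0 (252): sum1=252, sum2=252
  after byte 1 (45): sum1=42, sum2=39
  after byte 2 (55): sum1=97, sum2=136
  after byte 3 (188): sum1=30, sum2=166
Checksum = sum2·256 + sum1 = 166·256 + 30 = 42526 = 0xA61E.

A61E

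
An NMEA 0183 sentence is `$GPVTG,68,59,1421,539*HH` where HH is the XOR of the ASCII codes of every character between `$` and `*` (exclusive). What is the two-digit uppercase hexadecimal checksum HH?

69

XOR the ASCII codes of the payload characters:
  'G' = 0x47 → acc = 0x47
  'P' = 0x50 → acc = 0x17
  'V' = 0x56 → acc = 0x41
  'T' = 0x54 → acc = 0x15
  'G' = 0x47 → acc = 0x52
  ',' = 0x2C → acc = 0x7E
  '6' = 0x36 → acc = 0x48
  '8' = 0x38 → acc = 0x70
  ',' = 0x2C → acc = 0x5C
  '5' = 0x35 → acc = 0x69
  '9' = 0x39 → acc = 0x50
  ',' = 0x2C → acc = 0x7C
  '1' = 0x31 → acc = 0x4D
  '4' = 0x34 → acc = 0x79
  '2' = 0x32 → acc = 0x4B
  '1' = 0x31 → acc = 0x7A
  ',' = 0x2C → acc = 0x56
  '5' = 0x35 → acc = 0x63
  '3' = 0x33 → acc = 0x50
  '9' = 0x39 → acc = 0x69
Checksum = 0x69.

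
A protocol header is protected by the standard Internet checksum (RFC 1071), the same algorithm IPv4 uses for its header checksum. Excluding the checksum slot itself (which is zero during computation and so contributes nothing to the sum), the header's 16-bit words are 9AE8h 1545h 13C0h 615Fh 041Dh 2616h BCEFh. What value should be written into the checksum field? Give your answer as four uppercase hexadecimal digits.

One's-complement addition (fold any carry out of bit 15 back into bit 0):
  0x9AE8 + 0x1545 = 0x0B02D
  0xB02D + 0x13C0 = 0x0C3ED
  0xC3ED + 0x615F = 0x1254C → wrap carry → 0x254D
  0x254D + 0x041D = 0x0296A
  0x296A + 0x2616 = 0x04F80
  0x4F80 + 0xBCEF = 0x10C6F → wrap carry → 0x0C70
One's-complement sum = 0x0C70.
Checksum = ~0x0C70 & 0xFFFF = 0xF38F.

F38F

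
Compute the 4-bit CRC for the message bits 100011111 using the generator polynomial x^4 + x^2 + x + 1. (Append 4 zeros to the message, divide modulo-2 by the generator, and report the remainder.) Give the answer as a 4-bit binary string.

Append 4 zeros: 1000111110000. Divide by 10111 (XOR where the leading bit is 1):
  pos 0: 10001 XOR 10111 = 00110
  pos 2: 11011 XOR 10111 = 01100
  pos 3: 11001 XOR 10111 = 01110
  pos 4: 11101 XOR 10111 = 01010
  pos 5: 10100 XOR 10111 = 00011
  pos 8: 11000 XOR 10111 = 01111
Remainder (last 4 bits) = 1111. This is the CRC / FCS.

1111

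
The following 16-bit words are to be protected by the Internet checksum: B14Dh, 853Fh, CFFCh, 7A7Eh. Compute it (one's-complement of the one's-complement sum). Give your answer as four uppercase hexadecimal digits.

7EF7

One's-complement addition (fold any carry out of bit 15 back into bit 0):
  0xB14D + 0x853F = 0x1368C → wrap carry → 0x368D
  0x368D + 0xCFFC = 0x10689 → wrap carry → 0x068A
  0x068A + 0x7A7E = 0x08108
One's-complement sum = 0x8108.
Checksum = ~0x8108 & 0xFFFF = 0x7EF7.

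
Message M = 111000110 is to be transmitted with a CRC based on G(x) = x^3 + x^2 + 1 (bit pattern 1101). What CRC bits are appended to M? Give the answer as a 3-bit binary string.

Append 3 zeros: 111000110000. Divide by 1101 (XOR where the leading bit is 1):
  pos 0: 1110 XOR 1101 = 0011
  pos 2: 1100 XOR 1101 = 0001
  pos 5: 1110 XOR 1101 = 0011
  pos 7: 1100 XOR 1101 = 0001
Remainder (last 3 bits) = 010. This is the CRC / FCS.

010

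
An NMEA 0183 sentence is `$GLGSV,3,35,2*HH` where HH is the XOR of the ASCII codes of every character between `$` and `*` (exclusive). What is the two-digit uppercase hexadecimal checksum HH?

62

XOR the ASCII codes of the payload characters:
  'G' = 0x47 → acc = 0x47
  'L' = 0x4C → acc = 0x0B
  'G' = 0x47 → acc = 0x4C
  'S' = 0x53 → acc = 0x1F
  'V' = 0x56 → acc = 0x49
  ',' = 0x2C → acc = 0x65
  '3' = 0x33 → acc = 0x56
  ',' = 0x2C → acc = 0x7A
  '3' = 0x33 → acc = 0x49
  '5' = 0x35 → acc = 0x7C
  ',' = 0x2C → acc = 0x50
  '2' = 0x32 → acc = 0x62
Checksum = 0x62.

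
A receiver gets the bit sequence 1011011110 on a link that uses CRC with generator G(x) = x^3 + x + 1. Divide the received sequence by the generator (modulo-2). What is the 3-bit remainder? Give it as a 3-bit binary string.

Modulo-2 division of 1011011110 by 1011:
  pos 0: 1011 XOR 1011 = 0000
  pos 5: 1111 XOR 1011 = 0100
  pos 6: 1000 XOR 1011 = 0011
Remainder = 011 (nonzero — an error is detected).

011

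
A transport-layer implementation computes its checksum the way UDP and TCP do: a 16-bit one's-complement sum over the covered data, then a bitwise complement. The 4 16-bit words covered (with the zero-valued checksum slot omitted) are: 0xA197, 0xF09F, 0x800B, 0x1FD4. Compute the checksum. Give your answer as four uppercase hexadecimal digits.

CDE8

One's-complement addition (fold any carry out of bit 15 back into bit 0):
  0xA197 + 0xF09F = 0x19236 → wrap carry → 0x9237
  0x9237 + 0x800B = 0x11242 → wrap carry → 0x1243
  0x1243 + 0x1FD4 = 0x03217
One's-complement sum = 0x3217.
Checksum = ~0x3217 & 0xFFFF = 0xCDE8.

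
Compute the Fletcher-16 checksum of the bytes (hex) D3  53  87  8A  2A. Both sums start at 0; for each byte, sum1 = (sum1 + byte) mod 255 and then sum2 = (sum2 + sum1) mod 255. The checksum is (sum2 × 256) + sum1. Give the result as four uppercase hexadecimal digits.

4663

Running sums (mod 255):
  after byte 0 (D3): sum1=211, sum2=211
  after byte 1 (53): sum1=39, sum2=250
  after byte 2 (87): sum1=174, sum2=169
  after byte 3 (8A): sum1=57, sum2=226
  after byte 4 (2A): sum1=99, sum2=70
Checksum = sum2·256 + sum1 = 70·256 + 99 = 18019 = 0x4663.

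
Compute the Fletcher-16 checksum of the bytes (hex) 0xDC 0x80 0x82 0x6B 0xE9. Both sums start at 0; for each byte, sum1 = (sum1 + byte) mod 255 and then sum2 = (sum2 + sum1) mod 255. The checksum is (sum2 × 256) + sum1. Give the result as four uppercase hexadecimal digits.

9A35

Running sums (mod 255):
  after byte 0 (0xDC): sum1=220, sum2=220
  after byte 1 (0x80): sum1=93, sum2=58
  after byte 2 (0x82): sum1=223, sum2=26
  after byte 3 (0x6B): sum1=75, sum2=101
  after byte 4 (0xE9): sum1=53, sum2=154
Checksum = sum2·256 + sum1 = 154·256 + 53 = 39477 = 0x9A35.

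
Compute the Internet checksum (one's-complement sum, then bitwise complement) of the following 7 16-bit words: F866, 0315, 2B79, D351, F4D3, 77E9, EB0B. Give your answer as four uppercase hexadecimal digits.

One's-complement addition (fold any carry out of bit 15 back into bit 0):
  0xF866 + 0x0315 = 0x0FB7B
  0xFB7B + 0x2B79 = 0x126F4 → wrap carry → 0x26F5
  0x26F5 + 0xD351 = 0x0FA46
  0xFA46 + 0xF4D3 = 0x1EF19 → wrap carry → 0xEF1A
  0xEF1A + 0x77E9 = 0x16703 → wrap carry → 0x6704
  0x6704 + 0xEB0B = 0x1520F → wrap carry → 0x5210
One's-complement sum = 0x5210.
Checksum = ~0x5210 & 0xFFFF = 0xADEF.

ADEF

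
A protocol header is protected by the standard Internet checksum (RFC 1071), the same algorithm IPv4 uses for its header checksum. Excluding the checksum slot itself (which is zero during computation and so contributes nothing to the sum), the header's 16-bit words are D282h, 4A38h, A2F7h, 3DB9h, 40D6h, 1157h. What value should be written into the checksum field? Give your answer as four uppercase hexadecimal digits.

B066

One's-complement addition (fold any carry out of bit 15 back into bit 0):
  0xD282 + 0x4A38 = 0x11CBA → wrap carry → 0x1CBB
  0x1CBB + 0xA2F7 = 0x0BFB2
  0xBFB2 + 0x3DB9 = 0x0FD6B
  0xFD6B + 0x40D6 = 0x13E41 → wrap carry → 0x3E42
  0x3E42 + 0x1157 = 0x04F99
One's-complement sum = 0x4F99.
Checksum = ~0x4F99 & 0xFFFF = 0xB066.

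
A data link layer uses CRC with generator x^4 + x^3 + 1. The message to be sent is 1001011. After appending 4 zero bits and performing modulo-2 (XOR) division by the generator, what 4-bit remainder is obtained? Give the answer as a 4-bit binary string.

Append 4 zeros: 10010110000. Divide by 11001 (XOR where the leading bit is 1):
  pos 0: 10010 XOR 11001 = 01011
  pos 1: 10111 XOR 11001 = 01110
  pos 2: 11101 XOR 11001 = 00100
  pos 4: 10000 XOR 11001 = 01001
  pos 5: 10010 XOR 11001 = 01011
  pos 6: 10110 XOR 11001 = 01111
Remainder (last 4 bits) = 1111. This is the CRC / FCS.

1111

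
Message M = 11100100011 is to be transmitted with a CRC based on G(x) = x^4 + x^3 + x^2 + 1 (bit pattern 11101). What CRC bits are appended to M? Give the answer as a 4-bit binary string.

0110

Append 4 zeros: 111001000110000. Divide by 11101 (XOR where the leading bit is 1):
  pos 0: 11100 XOR 11101 = 00001
  pos 4: 11000 XOR 11101 = 00101
  pos 6: 10111 XOR 11101 = 01010
  pos 7: 10100 XOR 11101 = 01001
  pos 8: 10010 XOR 11101 = 01111
  pos 9: 11110 XOR 11101 = 00011
Remainder (last 4 bits) = 0110. This is the CRC / FCS.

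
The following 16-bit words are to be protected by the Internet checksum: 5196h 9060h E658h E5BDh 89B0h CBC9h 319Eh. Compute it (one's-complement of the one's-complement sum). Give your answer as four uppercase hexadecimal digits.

One's-complement addition (fold any carry out of bit 15 back into bit 0):
  0x5196 + 0x9060 = 0x0E1F6
  0xE1F6 + 0xE658 = 0x1C84E → wrap carry → 0xC84F
  0xC84F + 0xE5BD = 0x1AE0C → wrap carry → 0xAE0D
  0xAE0D + 0x89B0 = 0x137BD → wrap carry → 0x37BE
  0x37BE + 0xCBC9 = 0x10387 → wrap carry → 0x0388
  0x0388 + 0x319E = 0x03526
One's-complement sum = 0x3526.
Checksum = ~0x3526 & 0xFFFF = 0xCAD9.

CAD9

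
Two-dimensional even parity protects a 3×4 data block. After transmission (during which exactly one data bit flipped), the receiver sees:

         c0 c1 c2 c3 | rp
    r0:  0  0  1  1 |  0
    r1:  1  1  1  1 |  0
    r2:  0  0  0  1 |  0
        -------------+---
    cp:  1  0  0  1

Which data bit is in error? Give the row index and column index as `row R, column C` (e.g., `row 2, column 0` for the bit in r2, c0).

Recompute each row's even parity and compare to rp:
  r0: data parity 0, sent rp 0 → ok
  r1: data parity 0, sent rp 0 → ok
  r2: data parity 1, sent rp 0 → mismatch
Recompute each column's even parity and compare to cp:
  c0: data parity 1, sent cp 1 → ok
  c1: data parity 1, sent cp 0 → mismatch
  c2: data parity 0, sent cp 0 → ok
  c3: data parity 1, sent cp 1 → ok
Exactly one row (r2) and one column (c1) fail → the flipped bit is at their intersection.

row 2, column 1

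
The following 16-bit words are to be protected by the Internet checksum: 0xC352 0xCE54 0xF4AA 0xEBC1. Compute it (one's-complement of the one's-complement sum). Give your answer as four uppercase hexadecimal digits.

8DEB

One's-complement addition (fold any carry out of bit 15 back into bit 0):
  0xC352 + 0xCE54 = 0x191A6 → wrap carry → 0x91A7
  0x91A7 + 0xF4AA = 0x18651 → wrap carry → 0x8652
  0x8652 + 0xEBC1 = 0x17213 → wrap carry → 0x7214
One's-complement sum = 0x7214.
Checksum = ~0x7214 & 0xFFFF = 0x8DEB.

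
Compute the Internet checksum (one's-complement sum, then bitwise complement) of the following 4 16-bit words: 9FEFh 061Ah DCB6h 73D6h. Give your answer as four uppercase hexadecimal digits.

0969

One's-complement addition (fold any carry out of bit 15 back into bit 0):
  0x9FEF + 0x061A = 0x0A609
  0xA609 + 0xDCB6 = 0x182BF → wrap carry → 0x82C0
  0x82C0 + 0x73D6 = 0x0F696
One's-complement sum = 0xF696.
Checksum = ~0xF696 & 0xFFFF = 0x0969.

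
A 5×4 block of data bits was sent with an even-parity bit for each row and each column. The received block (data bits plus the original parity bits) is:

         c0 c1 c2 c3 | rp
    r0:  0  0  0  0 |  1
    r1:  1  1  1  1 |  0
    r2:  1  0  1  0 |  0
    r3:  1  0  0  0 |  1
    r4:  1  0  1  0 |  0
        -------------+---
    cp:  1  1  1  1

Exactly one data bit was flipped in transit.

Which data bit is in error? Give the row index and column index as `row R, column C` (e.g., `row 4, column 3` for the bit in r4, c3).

row 0, column 0

Recompute each row's even parity and compare to rp:
  r0: data parity 0, sent rp 1 → mismatch
  r1: data parity 0, sent rp 0 → ok
  r2: data parity 0, sent rp 0 → ok
  r3: data parity 1, sent rp 1 → ok
  r4: data parity 0, sent rp 0 → ok
Recompute each column's even parity and compare to cp:
  c0: data parity 0, sent cp 1 → mismatch
  c1: data parity 1, sent cp 1 → ok
  c2: data parity 1, sent cp 1 → ok
  c3: data parity 1, sent cp 1 → ok
Exactly one row (r0) and one column (c0) fail → the flipped bit is at their intersection.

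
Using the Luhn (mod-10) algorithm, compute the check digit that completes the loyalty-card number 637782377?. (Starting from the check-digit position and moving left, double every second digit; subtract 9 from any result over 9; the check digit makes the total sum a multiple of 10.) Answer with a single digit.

Partial digits right→left: 7 7 3 2 8 7 7 3 6
Double every second digit counting from the check-digit position (so the 1st, 3rd, 5th, ... of the partial from the right).
  doubled (with −9 where >9): 5 6 7 5 3 → sum 26
  kept as-is: 7 2 7 3 → sum 19
Total = 26 + 19 = 45.
Check digit = (10 − (45 mod 10)) mod 10 = 5.

5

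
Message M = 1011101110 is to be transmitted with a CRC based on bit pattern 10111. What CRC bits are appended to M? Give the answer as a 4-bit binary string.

0100

Append 4 zeros: 10111011100000. Divide by 10111 (XOR where the leading bit is 1):
  pos 0: 10111 XOR 10111 = 00000
  pos 6: 11100 XOR 10111 = 01011
  pos 7: 10110 XOR 10111 = 00001
Remainder (last 4 bits) = 0100. This is the CRC / FCS.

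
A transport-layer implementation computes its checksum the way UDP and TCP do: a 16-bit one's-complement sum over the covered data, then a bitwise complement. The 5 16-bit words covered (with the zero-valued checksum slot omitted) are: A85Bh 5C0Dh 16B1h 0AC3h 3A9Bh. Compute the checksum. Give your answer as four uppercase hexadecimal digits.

One's-complement addition (fold any carry out of bit 15 back into bit 0):
  0xA85B + 0x5C0D = 0x10468 → wrap carry → 0x0469
  0x0469 + 0x16B1 = 0x01B1A
  0x1B1A + 0x0AC3 = 0x025DD
  0x25DD + 0x3A9B = 0x06078
One's-complement sum = 0x6078.
Checksum = ~0x6078 & 0xFFFF = 0x9F87.

9F87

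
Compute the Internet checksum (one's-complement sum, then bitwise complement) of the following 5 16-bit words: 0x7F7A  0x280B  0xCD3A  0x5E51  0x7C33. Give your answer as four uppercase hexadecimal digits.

One's-complement addition (fold any carry out of bit 15 back into bit 0):
  0x7F7A + 0x280B = 0x0A785
  0xA785 + 0xCD3A = 0x174BF → wrap carry → 0x74C0
  0x74C0 + 0x5E51 = 0x0D311
  0xD311 + 0x7C33 = 0x14F44 → wrap carry → 0x4F45
One's-complement sum = 0x4F45.
Checksum = ~0x4F45 & 0xFFFF = 0xB0BA.

B0BA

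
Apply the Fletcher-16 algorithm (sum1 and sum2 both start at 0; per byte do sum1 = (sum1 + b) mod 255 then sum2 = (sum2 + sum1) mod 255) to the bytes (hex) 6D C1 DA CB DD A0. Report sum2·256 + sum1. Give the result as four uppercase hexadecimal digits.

8454

Running sums (mod 255):
  after byte 0 (6D): sum1=109, sum2=109
  after byte 1 (C1): sum1=47, sum2=156
  after byte 2 (DA): sum1=10, sum2=166
  after byte 3 (CB): sum1=213, sum2=124
  after byte 4 (DD): sum1=179, sum2=48
  after byte 5 (A0): sum1=84, sum2=132
Checksum = sum2·256 + sum1 = 132·256 + 84 = 33876 = 0x8454.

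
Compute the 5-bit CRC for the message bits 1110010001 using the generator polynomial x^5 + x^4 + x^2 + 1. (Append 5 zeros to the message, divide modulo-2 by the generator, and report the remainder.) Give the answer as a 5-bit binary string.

Append 5 zeros: 111001000100000. Divide by 110101 (XOR where the leading bit is 1):
  pos 0: 111001 XOR 110101 = 001100
  pos 2: 110000 XOR 110101 = 000101
  pos 5: 101010 XOR 110101 = 011111
  pos 6: 111110 XOR 110101 = 001011
  pos 8: 101100 XOR 110101 = 011001
  pos 9: 110010 XOR 110101 = 000111
Remainder (last 5 bits) = 00111. This is the CRC / FCS.

00111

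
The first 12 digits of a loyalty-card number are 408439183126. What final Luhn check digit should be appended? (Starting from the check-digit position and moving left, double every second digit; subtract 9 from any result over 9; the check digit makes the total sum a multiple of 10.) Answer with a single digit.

0

Partial digits right→left: 6 2 1 3 8 1 9 3 4 8 0 4
Double every second digit counting from the check-digit position (so the 1st, 3rd, 5th, ... of the partial from the right).
  doubled (with −9 where >9): 3 2 7 9 8 0 → sum 29
  kept as-is: 2 3 1 3 8 4 → sum 21
Total = 29 + 21 = 50.
Check digit = (10 − (50 mod 10)) mod 10 = 0.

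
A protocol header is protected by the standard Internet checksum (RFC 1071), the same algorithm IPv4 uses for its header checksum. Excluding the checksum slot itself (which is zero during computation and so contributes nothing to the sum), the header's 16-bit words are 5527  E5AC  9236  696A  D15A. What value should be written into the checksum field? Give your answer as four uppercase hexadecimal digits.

F82F

One's-complement addition (fold any carry out of bit 15 back into bit 0):
  0x5527 + 0xE5AC = 0x13AD3 → wrap carry → 0x3AD4
  0x3AD4 + 0x9236 = 0x0CD0A
  0xCD0A + 0x696A = 0x13674 → wrap carry → 0x3675
  0x3675 + 0xD15A = 0x107CF → wrap carry → 0x07D0
One's-complement sum = 0x07D0.
Checksum = ~0x07D0 & 0xFFFF = 0xF82F.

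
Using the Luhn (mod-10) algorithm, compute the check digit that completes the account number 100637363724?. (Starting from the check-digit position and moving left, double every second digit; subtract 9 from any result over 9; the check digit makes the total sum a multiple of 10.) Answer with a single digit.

4

Partial digits right→left: 4 2 7 3 6 3 7 3 6 0 0 1
Double every second digit counting from the check-digit position (so the 1st, 3rd, 5th, ... of the partial from the right).
  doubled (with −9 where >9): 8 5 3 5 3 0 → sum 24
  kept as-is: 2 3 3 3 0 1 → sum 12
Total = 24 + 12 = 36.
Check digit = (10 − (36 mod 10)) mod 10 = 4.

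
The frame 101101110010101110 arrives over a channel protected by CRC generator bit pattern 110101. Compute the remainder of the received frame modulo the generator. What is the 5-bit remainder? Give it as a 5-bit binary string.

Modulo-2 division of 101101110010101110 by 110101:
  pos 0: 101101 XOR 110101 = 011000
  pos 1: 110001 XOR 110101 = 000100
  pos 4: 100100 XOR 110101 = 010001
  pos 5: 100011 XOR 110101 = 010110
  pos 6: 101100 XOR 110101 = 011001
  pos 7: 110011 XOR 110101 = 000110
  pos 10: 110011 XOR 110101 = 000110
Remainder = 11010 (nonzero — an error is detected).

11010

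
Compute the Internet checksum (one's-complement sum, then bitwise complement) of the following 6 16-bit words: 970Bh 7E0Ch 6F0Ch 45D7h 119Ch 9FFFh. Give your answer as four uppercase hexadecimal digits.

8468

One's-complement addition (fold any carry out of bit 15 back into bit 0):
  0x970B + 0x7E0C = 0x11517 → wrap carry → 0x1518
  0x1518 + 0x6F0C = 0x08424
  0x8424 + 0x45D7 = 0x0C9FB
  0xC9FB + 0x119C = 0x0DB97
  0xDB97 + 0x9FFF = 0x17B96 → wrap carry → 0x7B97
One's-complement sum = 0x7B97.
Checksum = ~0x7B97 & 0xFFFF = 0x8468.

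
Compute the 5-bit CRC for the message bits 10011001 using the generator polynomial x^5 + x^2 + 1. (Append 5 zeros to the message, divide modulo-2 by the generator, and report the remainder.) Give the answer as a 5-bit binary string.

Append 5 zeros: 1001100100000. Divide by 100101 (XOR where the leading bit is 1):
  pos 0: 100110 XOR 100101 = 000011
  pos 4: 110100 XOR 100101 = 010001
  pos 5: 100010 XOR 100101 = 000111
Remainder (last 5 bits) = 11100. This is the CRC / FCS.

11100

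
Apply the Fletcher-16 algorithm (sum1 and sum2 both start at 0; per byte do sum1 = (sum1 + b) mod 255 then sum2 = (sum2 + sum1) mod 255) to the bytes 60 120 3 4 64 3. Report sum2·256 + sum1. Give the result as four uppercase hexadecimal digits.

Running sums (mod 255):
  after byte 0 (60): sum1=60, sum2=60
  after byte 1 (120): sum1=180, sum2=240
  after byte 2 (3): sum1=183, sum2=168
  after byte 3 (4): sum1=187, sum2=100
  after byte 4 (64): sum1=251, sum2=96
  after byte 5 (3): sum1=254, sum2=95
Checksum = sum2·256 + sum1 = 95·256 + 254 = 24574 = 0x5FFE.

5FFE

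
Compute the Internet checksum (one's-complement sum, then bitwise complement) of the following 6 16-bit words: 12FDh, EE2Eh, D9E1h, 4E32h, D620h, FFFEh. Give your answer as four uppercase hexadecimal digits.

00A0

One's-complement addition (fold any carry out of bit 15 back into bit 0):
  0x12FD + 0xEE2E = 0x1012B → wrap carry → 0x012C
  0x012C + 0xD9E1 = 0x0DB0D
  0xDB0D + 0x4E32 = 0x1293F → wrap carry → 0x2940
  0x2940 + 0xD620 = 0x0FF60
  0xFF60 + 0xFFFE = 0x1FF5E → wrap carry → 0xFF5F
One's-complement sum = 0xFF5F.
Checksum = ~0xFF5F & 0xFFFF = 0x00A0.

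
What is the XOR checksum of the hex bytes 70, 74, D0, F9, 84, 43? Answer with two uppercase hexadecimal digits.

XOR the bytes together:
  start with 0x70
  0x70 ⊕ 0x74 = 0x04
  0x04 ⊕ 0xD0 = 0xD4
  0xD4 ⊕ 0xF9 = 0x2D
  0x2D ⊕ 0x84 = 0xA9
  0xA9 ⊕ 0x43 = 0xEA

EA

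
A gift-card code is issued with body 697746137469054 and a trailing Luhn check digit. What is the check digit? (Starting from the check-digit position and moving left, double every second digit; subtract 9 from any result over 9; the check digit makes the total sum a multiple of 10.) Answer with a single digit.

3

Partial digits right→left: 4 5 0 9 6 4 7 3 1 6 4 7 7 9 6
Double every second digit counting from the check-digit position (so the 1st, 3rd, 5th, ... of the partial from the right).
  doubled (with −9 where >9): 8 0 3 5 2 8 5 3 → sum 34
  kept as-is: 5 9 4 3 6 7 9 → sum 43
Total = 34 + 43 = 77.
Check digit = (10 − (77 mod 10)) mod 10 = 3.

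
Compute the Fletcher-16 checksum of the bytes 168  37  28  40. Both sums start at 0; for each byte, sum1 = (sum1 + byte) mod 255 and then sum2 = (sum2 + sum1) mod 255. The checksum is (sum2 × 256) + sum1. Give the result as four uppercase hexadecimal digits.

7212

Running sums (mod 255):
  after byte 0 (168): sum1=168, sum2=168
  after byte 1 (37): sum1=205, sum2=118
  after byte 2 (28): sum1=233, sum2=96
  after byte 3 (40): sum1=18, sum2=114
Checksum = sum2·256 + sum1 = 114·256 + 18 = 29202 = 0x7212.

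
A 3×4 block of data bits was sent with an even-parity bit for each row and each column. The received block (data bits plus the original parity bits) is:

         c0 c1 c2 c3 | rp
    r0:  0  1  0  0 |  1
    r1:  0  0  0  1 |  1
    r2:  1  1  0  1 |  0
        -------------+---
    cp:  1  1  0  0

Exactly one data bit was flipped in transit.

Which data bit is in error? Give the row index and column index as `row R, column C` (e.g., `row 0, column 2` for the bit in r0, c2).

row 2, column 1

Recompute each row's even parity and compare to rp:
  r0: data parity 1, sent rp 1 → ok
  r1: data parity 1, sent rp 1 → ok
  r2: data parity 1, sent rp 0 → mismatch
Recompute each column's even parity and compare to cp:
  c0: data parity 1, sent cp 1 → ok
  c1: data parity 0, sent cp 1 → mismatch
  c2: data parity 0, sent cp 0 → ok
  c3: data parity 0, sent cp 0 → ok
Exactly one row (r2) and one column (c1) fail → the flipped bit is at their intersection.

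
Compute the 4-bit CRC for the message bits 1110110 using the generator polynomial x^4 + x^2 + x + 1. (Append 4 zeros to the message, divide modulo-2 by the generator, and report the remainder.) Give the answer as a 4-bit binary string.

1011

Append 4 zeros: 11101100000. Divide by 10111 (XOR where the leading bit is 1):
  pos 0: 11101 XOR 10111 = 01010
  pos 1: 10101 XOR 10111 = 00010
  pos 4: 10000 XOR 10111 = 00111
  pos 6: 11100 XOR 10111 = 01011
Remainder (last 4 bits) = 1011. This is the CRC / FCS.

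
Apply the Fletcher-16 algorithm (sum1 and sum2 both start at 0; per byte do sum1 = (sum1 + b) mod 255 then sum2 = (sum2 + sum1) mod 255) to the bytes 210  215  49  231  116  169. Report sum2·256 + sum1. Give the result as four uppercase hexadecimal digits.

37E1

Running sums (mod 255):
  after byte 0 (210): sum1=210, sum2=210
  after byte 1 (215): sum1=170, sum2=125
  after byte 2 (49): sum1=219, sum2=89
  after byte 3 (231): sum1=195, sum2=29
  after byte 4 (116): sum1=56, sum2=85
  after byte 5 (169): sum1=225, sum2=55
Checksum = sum2·256 + sum1 = 55·256 + 225 = 14305 = 0x37E1.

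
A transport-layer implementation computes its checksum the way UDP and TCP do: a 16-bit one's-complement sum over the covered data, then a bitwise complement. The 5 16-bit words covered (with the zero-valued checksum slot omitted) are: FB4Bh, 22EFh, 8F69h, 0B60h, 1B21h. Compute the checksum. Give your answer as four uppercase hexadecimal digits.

2BDA

One's-complement addition (fold any carry out of bit 15 back into bit 0):
  0xFB4B + 0x22EF = 0x11E3A → wrap carry → 0x1E3B
  0x1E3B + 0x8F69 = 0x0ADA4
  0xADA4 + 0x0B60 = 0x0B904
  0xB904 + 0x1B21 = 0x0D425
One's-complement sum = 0xD425.
Checksum = ~0xD425 & 0xFFFF = 0x2BDA.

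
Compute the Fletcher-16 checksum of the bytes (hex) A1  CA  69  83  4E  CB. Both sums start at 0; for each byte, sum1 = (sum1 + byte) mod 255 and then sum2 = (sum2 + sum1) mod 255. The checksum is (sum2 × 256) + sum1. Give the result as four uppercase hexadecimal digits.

Running sums (mod 255):
  after byte 0 (A1): sum1=161, sum2=161
  after byte 1 (CA): sum1=108, sum2=14
  after byte 2 (69): sum1=213, sum2=227
  after byte 3 (83): sum1=89, sum2=61
  after byte 4 (4E): sum1=167, sum2=228
  after byte 5 (CB): sum1=115, sum2=88
Checksum = sum2·256 + sum1 = 88·256 + 115 = 22643 = 0x5873.

5873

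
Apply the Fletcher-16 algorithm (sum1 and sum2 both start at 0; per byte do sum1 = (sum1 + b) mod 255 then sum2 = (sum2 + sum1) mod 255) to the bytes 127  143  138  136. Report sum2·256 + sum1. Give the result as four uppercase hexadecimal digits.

4A22

Running sums (mod 255):
  after byte 0 (127): sum1=127, sum2=127
  after byte 1 (143): sum1=15, sum2=142
  after byte 2 (138): sum1=153, sum2=40
  after byte 3 (136): sum1=34, sum2=74
Checksum = sum2·256 + sum1 = 74·256 + 34 = 18978 = 0x4A22.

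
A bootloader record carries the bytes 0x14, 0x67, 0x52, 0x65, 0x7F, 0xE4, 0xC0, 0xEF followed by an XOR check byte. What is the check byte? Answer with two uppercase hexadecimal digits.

XOR the bytes together:
  start with 0x14
  0x14 ⊕ 0x67 = 0x73
  0x73 ⊕ 0x52 = 0x21
  0x21 ⊕ 0x65 = 0x44
  0x44 ⊕ 0x7F = 0x3B
  0x3B ⊕ 0xE4 = 0xDF
  0xDF ⊕ 0xC0 = 0x1F
  0x1F ⊕ 0xEF = 0xF0

F0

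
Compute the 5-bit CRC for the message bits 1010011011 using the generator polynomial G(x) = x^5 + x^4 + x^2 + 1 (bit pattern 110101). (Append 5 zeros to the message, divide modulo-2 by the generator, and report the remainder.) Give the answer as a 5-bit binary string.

Append 5 zeros: 101001101100000. Divide by 110101 (XOR where the leading bit is 1):
  pos 0: 101001 XOR 110101 = 011100
  pos 1: 111001 XOR 110101 = 001100
  pos 3: 110001 XOR 110101 = 000100
  pos 6: 100100 XOR 110101 = 010001
  pos 7: 100010 XOR 110101 = 010111
  pos 8: 101110 XOR 110101 = 011011
  pos 9: 110110 XOR 110101 = 000011
Remainder (last 5 bits) = 00011. This is the CRC / FCS.

00011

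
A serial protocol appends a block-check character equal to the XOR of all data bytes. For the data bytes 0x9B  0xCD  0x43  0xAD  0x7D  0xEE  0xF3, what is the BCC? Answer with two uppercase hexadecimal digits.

D8

XOR the bytes together:
  start with 0x9B
  0x9B ⊕ 0xCD = 0x56
  0x56 ⊕ 0x43 = 0x15
  0x15 ⊕ 0xAD = 0xB8
  0xB8 ⊕ 0x7D = 0xC5
  0xC5 ⊕ 0xEE = 0x2B
  0x2B ⊕ 0xF3 = 0xD8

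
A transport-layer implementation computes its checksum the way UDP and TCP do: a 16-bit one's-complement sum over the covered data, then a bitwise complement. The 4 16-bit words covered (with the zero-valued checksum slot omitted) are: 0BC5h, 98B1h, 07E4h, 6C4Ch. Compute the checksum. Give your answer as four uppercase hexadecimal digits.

E758

One's-complement addition (fold any carry out of bit 15 back into bit 0):
  0x0BC5 + 0x98B1 = 0x0A476
  0xA476 + 0x07E4 = 0x0AC5A
  0xAC5A + 0x6C4C = 0x118A6 → wrap carry → 0x18A7
One's-complement sum = 0x18A7.
Checksum = ~0x18A7 & 0xFFFF = 0xE758.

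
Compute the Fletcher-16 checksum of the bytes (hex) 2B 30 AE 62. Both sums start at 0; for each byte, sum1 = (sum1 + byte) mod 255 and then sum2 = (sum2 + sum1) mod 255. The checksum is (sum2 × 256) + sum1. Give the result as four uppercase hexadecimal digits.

FC6C

Running sums (mod 255):
  after byte 0 (2B): sum1=43, sum2=43
  after byte 1 (30): sum1=91, sum2=134
  after byte 2 (AE): sum1=10, sum2=144
  after byte 3 (62): sum1=108, sum2=252
Checksum = sum2·256 + sum1 = 252·256 + 108 = 64620 = 0xFC6C.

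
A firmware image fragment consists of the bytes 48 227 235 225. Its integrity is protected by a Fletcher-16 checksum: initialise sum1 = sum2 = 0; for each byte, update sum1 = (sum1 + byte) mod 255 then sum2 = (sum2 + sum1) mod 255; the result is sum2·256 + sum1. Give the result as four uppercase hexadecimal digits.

26E1

Running sums (mod 255):
  after byte 0 (48): sum1=48, sum2=48
  after byte 1 (227): sum1=20, sum2=68
  after byte 2 (235): sum1=0, sum2=68
  after byte 3 (225): sum1=225, sum2=38
Checksum = sum2·256 + sum1 = 38·256 + 225 = 9953 = 0x26E1.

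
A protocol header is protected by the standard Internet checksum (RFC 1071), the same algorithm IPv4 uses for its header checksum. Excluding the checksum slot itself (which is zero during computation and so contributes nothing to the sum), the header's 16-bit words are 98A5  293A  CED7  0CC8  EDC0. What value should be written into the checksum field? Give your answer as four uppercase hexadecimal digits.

74BF

One's-complement addition (fold any carry out of bit 15 back into bit 0):
  0x98A5 + 0x293A = 0x0C1DF
  0xC1DF + 0xCED7 = 0x190B6 → wrap carry → 0x90B7
  0x90B7 + 0x0CC8 = 0x09D7F
  0x9D7F + 0xEDC0 = 0x18B3F → wrap carry → 0x8B40
One's-complement sum = 0x8B40.
Checksum = ~0x8B40 & 0xFFFF = 0x74BF.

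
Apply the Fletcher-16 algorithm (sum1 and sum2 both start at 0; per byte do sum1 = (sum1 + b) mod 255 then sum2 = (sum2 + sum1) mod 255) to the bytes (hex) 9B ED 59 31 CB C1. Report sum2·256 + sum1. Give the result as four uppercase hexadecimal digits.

Running sums (mod 255):
  after byte 0 (9B): sum1=155, sum2=155
  after byte 1 (ED): sum1=137, sum2=37
  after byte 2 (59): sum1=226, sum2=8
  after byte 3 (31): sum1=20, sum2=28
  after byte 4 (CB): sum1=223, sum2=251
  after byte 5 (C1): sum1=161, sum2=157
Checksum = sum2·256 + sum1 = 157·256 + 161 = 40353 = 0x9DA1.

9DA1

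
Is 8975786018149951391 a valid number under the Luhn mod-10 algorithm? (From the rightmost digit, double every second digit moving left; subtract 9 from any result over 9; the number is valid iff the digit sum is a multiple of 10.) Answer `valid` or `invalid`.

From the right, keep odd positions and double even positions (subtract 9 from any doubled value over 9):
  doubled (positions 2,4,...): 9 2 9 8 7 0 7 1 9 → sum 52
  kept (positions 1,3,...): 1 3 5 9 1 1 6 7 7 8 → sum 48
Total = 100.
100 mod 10 = 0, so the number is valid.

valid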